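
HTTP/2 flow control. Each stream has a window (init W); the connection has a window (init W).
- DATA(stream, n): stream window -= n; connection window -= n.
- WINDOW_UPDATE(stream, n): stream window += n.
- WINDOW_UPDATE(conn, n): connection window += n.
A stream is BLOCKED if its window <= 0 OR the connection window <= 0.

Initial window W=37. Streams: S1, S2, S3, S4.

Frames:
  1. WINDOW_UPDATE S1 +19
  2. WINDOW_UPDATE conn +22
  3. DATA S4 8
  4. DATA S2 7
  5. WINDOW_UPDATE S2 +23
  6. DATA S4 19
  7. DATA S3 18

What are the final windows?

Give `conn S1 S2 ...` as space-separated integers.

Answer: 7 56 53 19 10

Derivation:
Op 1: conn=37 S1=56 S2=37 S3=37 S4=37 blocked=[]
Op 2: conn=59 S1=56 S2=37 S3=37 S4=37 blocked=[]
Op 3: conn=51 S1=56 S2=37 S3=37 S4=29 blocked=[]
Op 4: conn=44 S1=56 S2=30 S3=37 S4=29 blocked=[]
Op 5: conn=44 S1=56 S2=53 S3=37 S4=29 blocked=[]
Op 6: conn=25 S1=56 S2=53 S3=37 S4=10 blocked=[]
Op 7: conn=7 S1=56 S2=53 S3=19 S4=10 blocked=[]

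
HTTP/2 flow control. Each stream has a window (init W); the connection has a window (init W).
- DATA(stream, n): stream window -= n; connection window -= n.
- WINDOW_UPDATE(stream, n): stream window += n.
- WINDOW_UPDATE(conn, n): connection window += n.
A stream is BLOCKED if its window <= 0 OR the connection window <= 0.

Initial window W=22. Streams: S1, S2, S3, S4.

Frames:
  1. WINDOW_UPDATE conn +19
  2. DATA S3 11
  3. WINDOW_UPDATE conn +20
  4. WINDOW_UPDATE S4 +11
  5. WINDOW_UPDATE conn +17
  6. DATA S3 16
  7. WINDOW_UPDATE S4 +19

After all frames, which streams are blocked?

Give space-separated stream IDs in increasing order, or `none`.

Answer: S3

Derivation:
Op 1: conn=41 S1=22 S2=22 S3=22 S4=22 blocked=[]
Op 2: conn=30 S1=22 S2=22 S3=11 S4=22 blocked=[]
Op 3: conn=50 S1=22 S2=22 S3=11 S4=22 blocked=[]
Op 4: conn=50 S1=22 S2=22 S3=11 S4=33 blocked=[]
Op 5: conn=67 S1=22 S2=22 S3=11 S4=33 blocked=[]
Op 6: conn=51 S1=22 S2=22 S3=-5 S4=33 blocked=[3]
Op 7: conn=51 S1=22 S2=22 S3=-5 S4=52 blocked=[3]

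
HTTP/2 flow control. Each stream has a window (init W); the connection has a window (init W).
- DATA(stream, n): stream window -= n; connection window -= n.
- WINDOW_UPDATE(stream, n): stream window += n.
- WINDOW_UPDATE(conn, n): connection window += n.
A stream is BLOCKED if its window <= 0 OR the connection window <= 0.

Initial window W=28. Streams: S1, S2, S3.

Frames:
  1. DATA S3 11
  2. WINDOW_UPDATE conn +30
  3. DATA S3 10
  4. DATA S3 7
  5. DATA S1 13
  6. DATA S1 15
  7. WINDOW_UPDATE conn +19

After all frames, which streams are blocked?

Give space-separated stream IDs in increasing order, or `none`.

Answer: S1 S3

Derivation:
Op 1: conn=17 S1=28 S2=28 S3=17 blocked=[]
Op 2: conn=47 S1=28 S2=28 S3=17 blocked=[]
Op 3: conn=37 S1=28 S2=28 S3=7 blocked=[]
Op 4: conn=30 S1=28 S2=28 S3=0 blocked=[3]
Op 5: conn=17 S1=15 S2=28 S3=0 blocked=[3]
Op 6: conn=2 S1=0 S2=28 S3=0 blocked=[1, 3]
Op 7: conn=21 S1=0 S2=28 S3=0 blocked=[1, 3]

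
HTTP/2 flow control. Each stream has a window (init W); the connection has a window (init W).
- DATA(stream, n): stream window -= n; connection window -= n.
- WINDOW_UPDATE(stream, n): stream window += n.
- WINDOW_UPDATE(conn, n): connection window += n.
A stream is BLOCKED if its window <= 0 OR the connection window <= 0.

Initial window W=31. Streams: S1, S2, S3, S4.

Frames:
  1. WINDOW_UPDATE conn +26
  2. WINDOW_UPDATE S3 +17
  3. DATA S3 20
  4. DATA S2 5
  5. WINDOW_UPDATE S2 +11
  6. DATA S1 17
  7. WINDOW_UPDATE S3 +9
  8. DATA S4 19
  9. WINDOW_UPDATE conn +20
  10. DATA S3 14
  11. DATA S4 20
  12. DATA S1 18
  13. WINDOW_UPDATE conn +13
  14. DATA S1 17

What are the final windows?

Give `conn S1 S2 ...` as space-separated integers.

Op 1: conn=57 S1=31 S2=31 S3=31 S4=31 blocked=[]
Op 2: conn=57 S1=31 S2=31 S3=48 S4=31 blocked=[]
Op 3: conn=37 S1=31 S2=31 S3=28 S4=31 blocked=[]
Op 4: conn=32 S1=31 S2=26 S3=28 S4=31 blocked=[]
Op 5: conn=32 S1=31 S2=37 S3=28 S4=31 blocked=[]
Op 6: conn=15 S1=14 S2=37 S3=28 S4=31 blocked=[]
Op 7: conn=15 S1=14 S2=37 S3=37 S4=31 blocked=[]
Op 8: conn=-4 S1=14 S2=37 S3=37 S4=12 blocked=[1, 2, 3, 4]
Op 9: conn=16 S1=14 S2=37 S3=37 S4=12 blocked=[]
Op 10: conn=2 S1=14 S2=37 S3=23 S4=12 blocked=[]
Op 11: conn=-18 S1=14 S2=37 S3=23 S4=-8 blocked=[1, 2, 3, 4]
Op 12: conn=-36 S1=-4 S2=37 S3=23 S4=-8 blocked=[1, 2, 3, 4]
Op 13: conn=-23 S1=-4 S2=37 S3=23 S4=-8 blocked=[1, 2, 3, 4]
Op 14: conn=-40 S1=-21 S2=37 S3=23 S4=-8 blocked=[1, 2, 3, 4]

Answer: -40 -21 37 23 -8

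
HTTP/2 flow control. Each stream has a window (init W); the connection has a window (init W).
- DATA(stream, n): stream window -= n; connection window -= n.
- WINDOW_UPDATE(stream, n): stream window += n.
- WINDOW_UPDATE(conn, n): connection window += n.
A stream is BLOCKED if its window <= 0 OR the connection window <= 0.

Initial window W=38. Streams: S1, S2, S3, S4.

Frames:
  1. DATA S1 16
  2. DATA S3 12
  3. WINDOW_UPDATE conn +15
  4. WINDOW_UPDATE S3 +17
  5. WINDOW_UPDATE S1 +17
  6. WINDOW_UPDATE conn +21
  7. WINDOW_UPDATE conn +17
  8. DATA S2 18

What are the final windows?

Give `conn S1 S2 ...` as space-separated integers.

Answer: 45 39 20 43 38

Derivation:
Op 1: conn=22 S1=22 S2=38 S3=38 S4=38 blocked=[]
Op 2: conn=10 S1=22 S2=38 S3=26 S4=38 blocked=[]
Op 3: conn=25 S1=22 S2=38 S3=26 S4=38 blocked=[]
Op 4: conn=25 S1=22 S2=38 S3=43 S4=38 blocked=[]
Op 5: conn=25 S1=39 S2=38 S3=43 S4=38 blocked=[]
Op 6: conn=46 S1=39 S2=38 S3=43 S4=38 blocked=[]
Op 7: conn=63 S1=39 S2=38 S3=43 S4=38 blocked=[]
Op 8: conn=45 S1=39 S2=20 S3=43 S4=38 blocked=[]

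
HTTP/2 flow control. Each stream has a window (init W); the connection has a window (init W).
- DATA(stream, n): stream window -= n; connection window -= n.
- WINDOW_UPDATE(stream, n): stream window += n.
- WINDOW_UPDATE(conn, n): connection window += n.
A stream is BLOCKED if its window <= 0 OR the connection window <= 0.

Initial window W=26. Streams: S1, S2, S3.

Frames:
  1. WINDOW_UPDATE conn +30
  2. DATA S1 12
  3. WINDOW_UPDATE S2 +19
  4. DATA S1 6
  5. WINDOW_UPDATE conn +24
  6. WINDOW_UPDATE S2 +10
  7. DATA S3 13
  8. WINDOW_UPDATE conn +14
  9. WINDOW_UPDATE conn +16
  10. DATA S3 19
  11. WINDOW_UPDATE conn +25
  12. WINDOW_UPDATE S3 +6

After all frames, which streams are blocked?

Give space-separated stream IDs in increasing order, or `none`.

Op 1: conn=56 S1=26 S2=26 S3=26 blocked=[]
Op 2: conn=44 S1=14 S2=26 S3=26 blocked=[]
Op 3: conn=44 S1=14 S2=45 S3=26 blocked=[]
Op 4: conn=38 S1=8 S2=45 S3=26 blocked=[]
Op 5: conn=62 S1=8 S2=45 S3=26 blocked=[]
Op 6: conn=62 S1=8 S2=55 S3=26 blocked=[]
Op 7: conn=49 S1=8 S2=55 S3=13 blocked=[]
Op 8: conn=63 S1=8 S2=55 S3=13 blocked=[]
Op 9: conn=79 S1=8 S2=55 S3=13 blocked=[]
Op 10: conn=60 S1=8 S2=55 S3=-6 blocked=[3]
Op 11: conn=85 S1=8 S2=55 S3=-6 blocked=[3]
Op 12: conn=85 S1=8 S2=55 S3=0 blocked=[3]

Answer: S3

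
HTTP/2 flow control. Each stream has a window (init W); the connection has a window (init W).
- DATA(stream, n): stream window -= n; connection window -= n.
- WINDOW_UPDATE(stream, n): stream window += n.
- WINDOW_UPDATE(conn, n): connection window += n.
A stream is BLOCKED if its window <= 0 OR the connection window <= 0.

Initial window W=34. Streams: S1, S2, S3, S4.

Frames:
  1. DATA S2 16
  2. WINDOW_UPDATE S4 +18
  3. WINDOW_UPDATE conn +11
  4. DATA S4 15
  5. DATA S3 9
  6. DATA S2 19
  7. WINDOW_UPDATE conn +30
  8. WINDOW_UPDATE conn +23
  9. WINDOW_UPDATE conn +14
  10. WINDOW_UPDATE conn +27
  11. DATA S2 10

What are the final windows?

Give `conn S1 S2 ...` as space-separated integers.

Answer: 70 34 -11 25 37

Derivation:
Op 1: conn=18 S1=34 S2=18 S3=34 S4=34 blocked=[]
Op 2: conn=18 S1=34 S2=18 S3=34 S4=52 blocked=[]
Op 3: conn=29 S1=34 S2=18 S3=34 S4=52 blocked=[]
Op 4: conn=14 S1=34 S2=18 S3=34 S4=37 blocked=[]
Op 5: conn=5 S1=34 S2=18 S3=25 S4=37 blocked=[]
Op 6: conn=-14 S1=34 S2=-1 S3=25 S4=37 blocked=[1, 2, 3, 4]
Op 7: conn=16 S1=34 S2=-1 S3=25 S4=37 blocked=[2]
Op 8: conn=39 S1=34 S2=-1 S3=25 S4=37 blocked=[2]
Op 9: conn=53 S1=34 S2=-1 S3=25 S4=37 blocked=[2]
Op 10: conn=80 S1=34 S2=-1 S3=25 S4=37 blocked=[2]
Op 11: conn=70 S1=34 S2=-11 S3=25 S4=37 blocked=[2]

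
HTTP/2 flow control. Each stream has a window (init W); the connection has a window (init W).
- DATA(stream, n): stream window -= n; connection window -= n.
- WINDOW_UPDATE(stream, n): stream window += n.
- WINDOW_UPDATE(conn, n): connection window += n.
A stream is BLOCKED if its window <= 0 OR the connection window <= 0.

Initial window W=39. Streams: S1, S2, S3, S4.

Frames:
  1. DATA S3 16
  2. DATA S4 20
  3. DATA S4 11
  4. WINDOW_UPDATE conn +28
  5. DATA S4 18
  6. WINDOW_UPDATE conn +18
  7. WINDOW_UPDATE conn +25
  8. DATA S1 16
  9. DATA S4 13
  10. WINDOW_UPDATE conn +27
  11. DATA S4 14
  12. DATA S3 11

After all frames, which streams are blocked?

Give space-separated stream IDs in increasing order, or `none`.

Answer: S4

Derivation:
Op 1: conn=23 S1=39 S2=39 S3=23 S4=39 blocked=[]
Op 2: conn=3 S1=39 S2=39 S3=23 S4=19 blocked=[]
Op 3: conn=-8 S1=39 S2=39 S3=23 S4=8 blocked=[1, 2, 3, 4]
Op 4: conn=20 S1=39 S2=39 S3=23 S4=8 blocked=[]
Op 5: conn=2 S1=39 S2=39 S3=23 S4=-10 blocked=[4]
Op 6: conn=20 S1=39 S2=39 S3=23 S4=-10 blocked=[4]
Op 7: conn=45 S1=39 S2=39 S3=23 S4=-10 blocked=[4]
Op 8: conn=29 S1=23 S2=39 S3=23 S4=-10 blocked=[4]
Op 9: conn=16 S1=23 S2=39 S3=23 S4=-23 blocked=[4]
Op 10: conn=43 S1=23 S2=39 S3=23 S4=-23 blocked=[4]
Op 11: conn=29 S1=23 S2=39 S3=23 S4=-37 blocked=[4]
Op 12: conn=18 S1=23 S2=39 S3=12 S4=-37 blocked=[4]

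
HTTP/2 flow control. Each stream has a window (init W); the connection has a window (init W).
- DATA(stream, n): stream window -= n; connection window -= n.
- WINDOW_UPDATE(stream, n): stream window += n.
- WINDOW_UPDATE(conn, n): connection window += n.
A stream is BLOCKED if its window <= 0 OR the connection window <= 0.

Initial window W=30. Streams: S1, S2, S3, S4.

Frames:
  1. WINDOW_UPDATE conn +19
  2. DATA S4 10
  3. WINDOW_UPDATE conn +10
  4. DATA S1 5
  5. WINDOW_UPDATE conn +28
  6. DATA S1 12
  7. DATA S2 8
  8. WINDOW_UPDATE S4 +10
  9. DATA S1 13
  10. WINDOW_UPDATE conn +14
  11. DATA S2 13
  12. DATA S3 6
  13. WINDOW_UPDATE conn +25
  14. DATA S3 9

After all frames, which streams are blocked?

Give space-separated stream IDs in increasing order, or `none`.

Answer: S1

Derivation:
Op 1: conn=49 S1=30 S2=30 S3=30 S4=30 blocked=[]
Op 2: conn=39 S1=30 S2=30 S3=30 S4=20 blocked=[]
Op 3: conn=49 S1=30 S2=30 S3=30 S4=20 blocked=[]
Op 4: conn=44 S1=25 S2=30 S3=30 S4=20 blocked=[]
Op 5: conn=72 S1=25 S2=30 S3=30 S4=20 blocked=[]
Op 6: conn=60 S1=13 S2=30 S3=30 S4=20 blocked=[]
Op 7: conn=52 S1=13 S2=22 S3=30 S4=20 blocked=[]
Op 8: conn=52 S1=13 S2=22 S3=30 S4=30 blocked=[]
Op 9: conn=39 S1=0 S2=22 S3=30 S4=30 blocked=[1]
Op 10: conn=53 S1=0 S2=22 S3=30 S4=30 blocked=[1]
Op 11: conn=40 S1=0 S2=9 S3=30 S4=30 blocked=[1]
Op 12: conn=34 S1=0 S2=9 S3=24 S4=30 blocked=[1]
Op 13: conn=59 S1=0 S2=9 S3=24 S4=30 blocked=[1]
Op 14: conn=50 S1=0 S2=9 S3=15 S4=30 blocked=[1]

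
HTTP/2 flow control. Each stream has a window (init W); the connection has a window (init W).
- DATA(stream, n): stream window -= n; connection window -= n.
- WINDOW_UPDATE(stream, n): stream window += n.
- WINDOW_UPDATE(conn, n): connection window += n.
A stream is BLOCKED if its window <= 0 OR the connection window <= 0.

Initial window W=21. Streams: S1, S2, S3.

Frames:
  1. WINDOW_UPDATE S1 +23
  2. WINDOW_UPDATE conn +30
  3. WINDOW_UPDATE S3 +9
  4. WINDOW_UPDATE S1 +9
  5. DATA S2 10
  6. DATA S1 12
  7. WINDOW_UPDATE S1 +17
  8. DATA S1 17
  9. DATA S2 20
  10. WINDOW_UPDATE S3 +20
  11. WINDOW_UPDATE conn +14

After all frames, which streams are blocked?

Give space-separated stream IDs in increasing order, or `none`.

Op 1: conn=21 S1=44 S2=21 S3=21 blocked=[]
Op 2: conn=51 S1=44 S2=21 S3=21 blocked=[]
Op 3: conn=51 S1=44 S2=21 S3=30 blocked=[]
Op 4: conn=51 S1=53 S2=21 S3=30 blocked=[]
Op 5: conn=41 S1=53 S2=11 S3=30 blocked=[]
Op 6: conn=29 S1=41 S2=11 S3=30 blocked=[]
Op 7: conn=29 S1=58 S2=11 S3=30 blocked=[]
Op 8: conn=12 S1=41 S2=11 S3=30 blocked=[]
Op 9: conn=-8 S1=41 S2=-9 S3=30 blocked=[1, 2, 3]
Op 10: conn=-8 S1=41 S2=-9 S3=50 blocked=[1, 2, 3]
Op 11: conn=6 S1=41 S2=-9 S3=50 blocked=[2]

Answer: S2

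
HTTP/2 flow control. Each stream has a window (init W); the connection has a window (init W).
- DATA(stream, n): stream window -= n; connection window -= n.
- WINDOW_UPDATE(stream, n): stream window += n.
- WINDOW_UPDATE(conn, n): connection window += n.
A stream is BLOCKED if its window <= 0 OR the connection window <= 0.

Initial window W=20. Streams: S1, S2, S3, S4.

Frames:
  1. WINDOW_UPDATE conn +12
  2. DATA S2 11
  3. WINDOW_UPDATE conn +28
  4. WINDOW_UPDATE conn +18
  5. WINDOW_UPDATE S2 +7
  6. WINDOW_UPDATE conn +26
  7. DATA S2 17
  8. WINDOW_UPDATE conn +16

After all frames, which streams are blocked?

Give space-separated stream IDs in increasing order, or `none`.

Op 1: conn=32 S1=20 S2=20 S3=20 S4=20 blocked=[]
Op 2: conn=21 S1=20 S2=9 S3=20 S4=20 blocked=[]
Op 3: conn=49 S1=20 S2=9 S3=20 S4=20 blocked=[]
Op 4: conn=67 S1=20 S2=9 S3=20 S4=20 blocked=[]
Op 5: conn=67 S1=20 S2=16 S3=20 S4=20 blocked=[]
Op 6: conn=93 S1=20 S2=16 S3=20 S4=20 blocked=[]
Op 7: conn=76 S1=20 S2=-1 S3=20 S4=20 blocked=[2]
Op 8: conn=92 S1=20 S2=-1 S3=20 S4=20 blocked=[2]

Answer: S2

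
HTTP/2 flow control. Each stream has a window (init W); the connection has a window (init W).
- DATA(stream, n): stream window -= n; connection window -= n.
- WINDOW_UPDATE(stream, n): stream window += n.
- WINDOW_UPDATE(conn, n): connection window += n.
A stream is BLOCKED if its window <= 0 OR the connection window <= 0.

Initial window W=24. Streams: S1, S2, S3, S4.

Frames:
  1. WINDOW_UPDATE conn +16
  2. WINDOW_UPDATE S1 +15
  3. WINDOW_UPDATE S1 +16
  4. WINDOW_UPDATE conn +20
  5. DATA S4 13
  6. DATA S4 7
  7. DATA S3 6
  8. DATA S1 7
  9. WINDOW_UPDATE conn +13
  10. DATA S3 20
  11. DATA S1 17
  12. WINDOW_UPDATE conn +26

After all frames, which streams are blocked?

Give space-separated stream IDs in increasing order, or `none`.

Op 1: conn=40 S1=24 S2=24 S3=24 S4=24 blocked=[]
Op 2: conn=40 S1=39 S2=24 S3=24 S4=24 blocked=[]
Op 3: conn=40 S1=55 S2=24 S3=24 S4=24 blocked=[]
Op 4: conn=60 S1=55 S2=24 S3=24 S4=24 blocked=[]
Op 5: conn=47 S1=55 S2=24 S3=24 S4=11 blocked=[]
Op 6: conn=40 S1=55 S2=24 S3=24 S4=4 blocked=[]
Op 7: conn=34 S1=55 S2=24 S3=18 S4=4 blocked=[]
Op 8: conn=27 S1=48 S2=24 S3=18 S4=4 blocked=[]
Op 9: conn=40 S1=48 S2=24 S3=18 S4=4 blocked=[]
Op 10: conn=20 S1=48 S2=24 S3=-2 S4=4 blocked=[3]
Op 11: conn=3 S1=31 S2=24 S3=-2 S4=4 blocked=[3]
Op 12: conn=29 S1=31 S2=24 S3=-2 S4=4 blocked=[3]

Answer: S3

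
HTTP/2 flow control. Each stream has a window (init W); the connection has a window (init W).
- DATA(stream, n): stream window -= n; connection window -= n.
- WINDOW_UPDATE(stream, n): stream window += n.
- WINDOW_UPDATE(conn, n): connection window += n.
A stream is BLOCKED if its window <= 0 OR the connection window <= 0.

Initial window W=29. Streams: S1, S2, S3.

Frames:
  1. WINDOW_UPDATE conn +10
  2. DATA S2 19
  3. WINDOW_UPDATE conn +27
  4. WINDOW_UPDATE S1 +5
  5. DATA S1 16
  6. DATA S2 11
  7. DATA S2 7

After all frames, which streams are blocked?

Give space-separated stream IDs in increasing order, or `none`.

Answer: S2

Derivation:
Op 1: conn=39 S1=29 S2=29 S3=29 blocked=[]
Op 2: conn=20 S1=29 S2=10 S3=29 blocked=[]
Op 3: conn=47 S1=29 S2=10 S3=29 blocked=[]
Op 4: conn=47 S1=34 S2=10 S3=29 blocked=[]
Op 5: conn=31 S1=18 S2=10 S3=29 blocked=[]
Op 6: conn=20 S1=18 S2=-1 S3=29 blocked=[2]
Op 7: conn=13 S1=18 S2=-8 S3=29 blocked=[2]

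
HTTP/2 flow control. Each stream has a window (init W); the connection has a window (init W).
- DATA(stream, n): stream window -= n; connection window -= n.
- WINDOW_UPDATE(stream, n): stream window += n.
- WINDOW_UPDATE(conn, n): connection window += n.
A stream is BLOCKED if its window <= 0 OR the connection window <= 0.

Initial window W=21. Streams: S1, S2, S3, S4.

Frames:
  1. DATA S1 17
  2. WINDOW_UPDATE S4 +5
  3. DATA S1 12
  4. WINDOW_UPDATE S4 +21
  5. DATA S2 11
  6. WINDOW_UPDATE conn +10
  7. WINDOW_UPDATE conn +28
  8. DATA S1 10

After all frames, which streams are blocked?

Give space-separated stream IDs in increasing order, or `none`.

Answer: S1

Derivation:
Op 1: conn=4 S1=4 S2=21 S3=21 S4=21 blocked=[]
Op 2: conn=4 S1=4 S2=21 S3=21 S4=26 blocked=[]
Op 3: conn=-8 S1=-8 S2=21 S3=21 S4=26 blocked=[1, 2, 3, 4]
Op 4: conn=-8 S1=-8 S2=21 S3=21 S4=47 blocked=[1, 2, 3, 4]
Op 5: conn=-19 S1=-8 S2=10 S3=21 S4=47 blocked=[1, 2, 3, 4]
Op 6: conn=-9 S1=-8 S2=10 S3=21 S4=47 blocked=[1, 2, 3, 4]
Op 7: conn=19 S1=-8 S2=10 S3=21 S4=47 blocked=[1]
Op 8: conn=9 S1=-18 S2=10 S3=21 S4=47 blocked=[1]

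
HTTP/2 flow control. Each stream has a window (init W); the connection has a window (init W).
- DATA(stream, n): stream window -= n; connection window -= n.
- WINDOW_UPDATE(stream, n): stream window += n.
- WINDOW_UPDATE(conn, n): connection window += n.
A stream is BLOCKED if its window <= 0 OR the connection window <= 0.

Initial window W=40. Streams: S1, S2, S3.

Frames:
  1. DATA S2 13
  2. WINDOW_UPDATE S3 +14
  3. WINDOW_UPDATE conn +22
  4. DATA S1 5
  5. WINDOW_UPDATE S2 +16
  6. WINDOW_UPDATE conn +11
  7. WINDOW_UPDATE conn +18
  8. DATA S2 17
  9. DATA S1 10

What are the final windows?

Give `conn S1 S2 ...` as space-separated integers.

Answer: 46 25 26 54

Derivation:
Op 1: conn=27 S1=40 S2=27 S3=40 blocked=[]
Op 2: conn=27 S1=40 S2=27 S3=54 blocked=[]
Op 3: conn=49 S1=40 S2=27 S3=54 blocked=[]
Op 4: conn=44 S1=35 S2=27 S3=54 blocked=[]
Op 5: conn=44 S1=35 S2=43 S3=54 blocked=[]
Op 6: conn=55 S1=35 S2=43 S3=54 blocked=[]
Op 7: conn=73 S1=35 S2=43 S3=54 blocked=[]
Op 8: conn=56 S1=35 S2=26 S3=54 blocked=[]
Op 9: conn=46 S1=25 S2=26 S3=54 blocked=[]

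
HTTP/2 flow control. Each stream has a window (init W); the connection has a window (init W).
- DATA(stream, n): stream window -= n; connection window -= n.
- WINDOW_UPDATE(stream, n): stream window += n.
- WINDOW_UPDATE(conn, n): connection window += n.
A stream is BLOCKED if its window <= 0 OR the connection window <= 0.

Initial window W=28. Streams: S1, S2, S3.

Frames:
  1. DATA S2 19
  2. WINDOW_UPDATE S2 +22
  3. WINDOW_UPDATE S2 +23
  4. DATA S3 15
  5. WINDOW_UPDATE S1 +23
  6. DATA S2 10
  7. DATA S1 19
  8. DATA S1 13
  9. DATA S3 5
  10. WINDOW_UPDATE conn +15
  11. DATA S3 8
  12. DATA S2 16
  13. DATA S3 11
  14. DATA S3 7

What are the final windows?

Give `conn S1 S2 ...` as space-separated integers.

Op 1: conn=9 S1=28 S2=9 S3=28 blocked=[]
Op 2: conn=9 S1=28 S2=31 S3=28 blocked=[]
Op 3: conn=9 S1=28 S2=54 S3=28 blocked=[]
Op 4: conn=-6 S1=28 S2=54 S3=13 blocked=[1, 2, 3]
Op 5: conn=-6 S1=51 S2=54 S3=13 blocked=[1, 2, 3]
Op 6: conn=-16 S1=51 S2=44 S3=13 blocked=[1, 2, 3]
Op 7: conn=-35 S1=32 S2=44 S3=13 blocked=[1, 2, 3]
Op 8: conn=-48 S1=19 S2=44 S3=13 blocked=[1, 2, 3]
Op 9: conn=-53 S1=19 S2=44 S3=8 blocked=[1, 2, 3]
Op 10: conn=-38 S1=19 S2=44 S3=8 blocked=[1, 2, 3]
Op 11: conn=-46 S1=19 S2=44 S3=0 blocked=[1, 2, 3]
Op 12: conn=-62 S1=19 S2=28 S3=0 blocked=[1, 2, 3]
Op 13: conn=-73 S1=19 S2=28 S3=-11 blocked=[1, 2, 3]
Op 14: conn=-80 S1=19 S2=28 S3=-18 blocked=[1, 2, 3]

Answer: -80 19 28 -18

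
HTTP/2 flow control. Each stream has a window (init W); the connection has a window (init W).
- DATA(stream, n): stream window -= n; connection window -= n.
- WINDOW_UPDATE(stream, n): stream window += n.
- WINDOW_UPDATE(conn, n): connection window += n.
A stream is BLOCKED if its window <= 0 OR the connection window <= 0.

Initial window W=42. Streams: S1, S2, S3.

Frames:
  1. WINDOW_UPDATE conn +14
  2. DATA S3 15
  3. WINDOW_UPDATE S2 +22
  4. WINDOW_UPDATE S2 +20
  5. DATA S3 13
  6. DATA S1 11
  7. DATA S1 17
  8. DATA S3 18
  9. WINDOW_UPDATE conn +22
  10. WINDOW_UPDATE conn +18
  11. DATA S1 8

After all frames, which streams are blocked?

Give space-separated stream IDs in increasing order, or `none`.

Answer: S3

Derivation:
Op 1: conn=56 S1=42 S2=42 S3=42 blocked=[]
Op 2: conn=41 S1=42 S2=42 S3=27 blocked=[]
Op 3: conn=41 S1=42 S2=64 S3=27 blocked=[]
Op 4: conn=41 S1=42 S2=84 S3=27 blocked=[]
Op 5: conn=28 S1=42 S2=84 S3=14 blocked=[]
Op 6: conn=17 S1=31 S2=84 S3=14 blocked=[]
Op 7: conn=0 S1=14 S2=84 S3=14 blocked=[1, 2, 3]
Op 8: conn=-18 S1=14 S2=84 S3=-4 blocked=[1, 2, 3]
Op 9: conn=4 S1=14 S2=84 S3=-4 blocked=[3]
Op 10: conn=22 S1=14 S2=84 S3=-4 blocked=[3]
Op 11: conn=14 S1=6 S2=84 S3=-4 blocked=[3]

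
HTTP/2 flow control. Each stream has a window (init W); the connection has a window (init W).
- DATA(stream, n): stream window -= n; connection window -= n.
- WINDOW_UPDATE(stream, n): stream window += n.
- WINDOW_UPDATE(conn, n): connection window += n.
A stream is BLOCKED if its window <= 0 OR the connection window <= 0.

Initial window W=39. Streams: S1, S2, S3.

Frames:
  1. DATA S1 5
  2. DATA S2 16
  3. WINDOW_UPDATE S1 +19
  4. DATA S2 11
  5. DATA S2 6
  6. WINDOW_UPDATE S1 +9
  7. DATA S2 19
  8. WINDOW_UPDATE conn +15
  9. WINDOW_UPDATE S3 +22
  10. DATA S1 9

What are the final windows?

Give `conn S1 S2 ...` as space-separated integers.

Answer: -12 53 -13 61

Derivation:
Op 1: conn=34 S1=34 S2=39 S3=39 blocked=[]
Op 2: conn=18 S1=34 S2=23 S3=39 blocked=[]
Op 3: conn=18 S1=53 S2=23 S3=39 blocked=[]
Op 4: conn=7 S1=53 S2=12 S3=39 blocked=[]
Op 5: conn=1 S1=53 S2=6 S3=39 blocked=[]
Op 6: conn=1 S1=62 S2=6 S3=39 blocked=[]
Op 7: conn=-18 S1=62 S2=-13 S3=39 blocked=[1, 2, 3]
Op 8: conn=-3 S1=62 S2=-13 S3=39 blocked=[1, 2, 3]
Op 9: conn=-3 S1=62 S2=-13 S3=61 blocked=[1, 2, 3]
Op 10: conn=-12 S1=53 S2=-13 S3=61 blocked=[1, 2, 3]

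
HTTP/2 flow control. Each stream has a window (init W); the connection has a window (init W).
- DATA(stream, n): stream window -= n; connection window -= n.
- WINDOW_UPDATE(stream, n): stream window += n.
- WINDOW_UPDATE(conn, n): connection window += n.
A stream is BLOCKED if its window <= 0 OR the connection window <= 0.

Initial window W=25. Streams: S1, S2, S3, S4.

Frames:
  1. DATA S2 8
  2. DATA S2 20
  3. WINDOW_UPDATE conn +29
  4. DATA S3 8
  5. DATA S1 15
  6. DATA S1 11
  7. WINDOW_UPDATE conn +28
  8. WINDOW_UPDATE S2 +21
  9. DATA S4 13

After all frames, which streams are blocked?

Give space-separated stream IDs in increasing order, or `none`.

Answer: S1

Derivation:
Op 1: conn=17 S1=25 S2=17 S3=25 S4=25 blocked=[]
Op 2: conn=-3 S1=25 S2=-3 S3=25 S4=25 blocked=[1, 2, 3, 4]
Op 3: conn=26 S1=25 S2=-3 S3=25 S4=25 blocked=[2]
Op 4: conn=18 S1=25 S2=-3 S3=17 S4=25 blocked=[2]
Op 5: conn=3 S1=10 S2=-3 S3=17 S4=25 blocked=[2]
Op 6: conn=-8 S1=-1 S2=-3 S3=17 S4=25 blocked=[1, 2, 3, 4]
Op 7: conn=20 S1=-1 S2=-3 S3=17 S4=25 blocked=[1, 2]
Op 8: conn=20 S1=-1 S2=18 S3=17 S4=25 blocked=[1]
Op 9: conn=7 S1=-1 S2=18 S3=17 S4=12 blocked=[1]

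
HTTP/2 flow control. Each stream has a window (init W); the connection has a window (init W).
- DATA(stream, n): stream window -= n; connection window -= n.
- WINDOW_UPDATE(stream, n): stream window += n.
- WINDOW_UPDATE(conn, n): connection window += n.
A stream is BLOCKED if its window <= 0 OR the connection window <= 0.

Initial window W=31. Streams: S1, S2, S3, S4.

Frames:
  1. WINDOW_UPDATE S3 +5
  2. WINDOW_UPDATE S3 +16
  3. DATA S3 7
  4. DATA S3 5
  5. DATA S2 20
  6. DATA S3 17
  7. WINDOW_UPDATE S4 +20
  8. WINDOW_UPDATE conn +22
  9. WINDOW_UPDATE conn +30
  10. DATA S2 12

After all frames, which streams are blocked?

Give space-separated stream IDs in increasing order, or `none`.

Op 1: conn=31 S1=31 S2=31 S3=36 S4=31 blocked=[]
Op 2: conn=31 S1=31 S2=31 S3=52 S4=31 blocked=[]
Op 3: conn=24 S1=31 S2=31 S3=45 S4=31 blocked=[]
Op 4: conn=19 S1=31 S2=31 S3=40 S4=31 blocked=[]
Op 5: conn=-1 S1=31 S2=11 S3=40 S4=31 blocked=[1, 2, 3, 4]
Op 6: conn=-18 S1=31 S2=11 S3=23 S4=31 blocked=[1, 2, 3, 4]
Op 7: conn=-18 S1=31 S2=11 S3=23 S4=51 blocked=[1, 2, 3, 4]
Op 8: conn=4 S1=31 S2=11 S3=23 S4=51 blocked=[]
Op 9: conn=34 S1=31 S2=11 S3=23 S4=51 blocked=[]
Op 10: conn=22 S1=31 S2=-1 S3=23 S4=51 blocked=[2]

Answer: S2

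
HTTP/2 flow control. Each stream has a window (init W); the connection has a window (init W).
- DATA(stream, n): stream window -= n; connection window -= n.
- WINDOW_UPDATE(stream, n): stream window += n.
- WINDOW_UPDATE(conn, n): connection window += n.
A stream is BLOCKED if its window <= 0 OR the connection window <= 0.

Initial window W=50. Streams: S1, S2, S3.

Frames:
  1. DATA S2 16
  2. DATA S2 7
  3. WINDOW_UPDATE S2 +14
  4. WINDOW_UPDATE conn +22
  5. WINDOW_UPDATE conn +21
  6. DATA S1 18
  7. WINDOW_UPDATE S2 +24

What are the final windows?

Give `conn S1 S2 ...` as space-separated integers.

Answer: 52 32 65 50

Derivation:
Op 1: conn=34 S1=50 S2=34 S3=50 blocked=[]
Op 2: conn=27 S1=50 S2=27 S3=50 blocked=[]
Op 3: conn=27 S1=50 S2=41 S3=50 blocked=[]
Op 4: conn=49 S1=50 S2=41 S3=50 blocked=[]
Op 5: conn=70 S1=50 S2=41 S3=50 blocked=[]
Op 6: conn=52 S1=32 S2=41 S3=50 blocked=[]
Op 7: conn=52 S1=32 S2=65 S3=50 blocked=[]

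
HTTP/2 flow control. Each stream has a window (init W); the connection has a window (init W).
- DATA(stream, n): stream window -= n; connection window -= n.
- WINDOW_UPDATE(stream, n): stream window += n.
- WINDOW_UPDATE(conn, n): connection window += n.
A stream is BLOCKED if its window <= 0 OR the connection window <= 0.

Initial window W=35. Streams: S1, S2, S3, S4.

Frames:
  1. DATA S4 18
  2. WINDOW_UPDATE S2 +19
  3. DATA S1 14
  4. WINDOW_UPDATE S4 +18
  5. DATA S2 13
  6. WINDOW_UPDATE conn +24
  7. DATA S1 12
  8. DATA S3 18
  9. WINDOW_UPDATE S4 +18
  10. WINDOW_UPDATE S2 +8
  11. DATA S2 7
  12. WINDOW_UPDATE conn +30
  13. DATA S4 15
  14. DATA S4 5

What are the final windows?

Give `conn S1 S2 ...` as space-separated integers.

Answer: -13 9 42 17 33

Derivation:
Op 1: conn=17 S1=35 S2=35 S3=35 S4=17 blocked=[]
Op 2: conn=17 S1=35 S2=54 S3=35 S4=17 blocked=[]
Op 3: conn=3 S1=21 S2=54 S3=35 S4=17 blocked=[]
Op 4: conn=3 S1=21 S2=54 S3=35 S4=35 blocked=[]
Op 5: conn=-10 S1=21 S2=41 S3=35 S4=35 blocked=[1, 2, 3, 4]
Op 6: conn=14 S1=21 S2=41 S3=35 S4=35 blocked=[]
Op 7: conn=2 S1=9 S2=41 S3=35 S4=35 blocked=[]
Op 8: conn=-16 S1=9 S2=41 S3=17 S4=35 blocked=[1, 2, 3, 4]
Op 9: conn=-16 S1=9 S2=41 S3=17 S4=53 blocked=[1, 2, 3, 4]
Op 10: conn=-16 S1=9 S2=49 S3=17 S4=53 blocked=[1, 2, 3, 4]
Op 11: conn=-23 S1=9 S2=42 S3=17 S4=53 blocked=[1, 2, 3, 4]
Op 12: conn=7 S1=9 S2=42 S3=17 S4=53 blocked=[]
Op 13: conn=-8 S1=9 S2=42 S3=17 S4=38 blocked=[1, 2, 3, 4]
Op 14: conn=-13 S1=9 S2=42 S3=17 S4=33 blocked=[1, 2, 3, 4]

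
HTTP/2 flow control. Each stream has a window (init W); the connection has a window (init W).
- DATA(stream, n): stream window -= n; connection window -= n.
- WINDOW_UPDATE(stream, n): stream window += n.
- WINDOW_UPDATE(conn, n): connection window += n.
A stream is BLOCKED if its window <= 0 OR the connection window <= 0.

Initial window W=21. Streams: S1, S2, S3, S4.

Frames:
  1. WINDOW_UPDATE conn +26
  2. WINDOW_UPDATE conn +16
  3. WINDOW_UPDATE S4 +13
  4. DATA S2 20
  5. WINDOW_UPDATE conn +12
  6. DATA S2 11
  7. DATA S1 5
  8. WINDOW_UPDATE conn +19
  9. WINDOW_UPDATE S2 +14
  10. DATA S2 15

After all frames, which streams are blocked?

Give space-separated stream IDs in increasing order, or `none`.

Answer: S2

Derivation:
Op 1: conn=47 S1=21 S2=21 S3=21 S4=21 blocked=[]
Op 2: conn=63 S1=21 S2=21 S3=21 S4=21 blocked=[]
Op 3: conn=63 S1=21 S2=21 S3=21 S4=34 blocked=[]
Op 4: conn=43 S1=21 S2=1 S3=21 S4=34 blocked=[]
Op 5: conn=55 S1=21 S2=1 S3=21 S4=34 blocked=[]
Op 6: conn=44 S1=21 S2=-10 S3=21 S4=34 blocked=[2]
Op 7: conn=39 S1=16 S2=-10 S3=21 S4=34 blocked=[2]
Op 8: conn=58 S1=16 S2=-10 S3=21 S4=34 blocked=[2]
Op 9: conn=58 S1=16 S2=4 S3=21 S4=34 blocked=[]
Op 10: conn=43 S1=16 S2=-11 S3=21 S4=34 blocked=[2]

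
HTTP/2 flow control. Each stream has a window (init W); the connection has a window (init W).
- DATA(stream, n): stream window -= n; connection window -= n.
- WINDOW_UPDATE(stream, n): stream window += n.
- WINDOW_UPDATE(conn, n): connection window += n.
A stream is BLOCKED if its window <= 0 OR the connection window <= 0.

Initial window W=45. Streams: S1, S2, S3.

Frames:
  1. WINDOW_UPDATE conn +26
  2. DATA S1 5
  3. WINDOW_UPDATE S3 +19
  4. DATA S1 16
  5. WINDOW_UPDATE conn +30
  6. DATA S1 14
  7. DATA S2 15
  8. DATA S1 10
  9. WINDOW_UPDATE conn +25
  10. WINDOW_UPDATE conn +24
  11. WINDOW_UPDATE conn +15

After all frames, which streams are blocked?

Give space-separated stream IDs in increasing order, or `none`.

Answer: S1

Derivation:
Op 1: conn=71 S1=45 S2=45 S3=45 blocked=[]
Op 2: conn=66 S1=40 S2=45 S3=45 blocked=[]
Op 3: conn=66 S1=40 S2=45 S3=64 blocked=[]
Op 4: conn=50 S1=24 S2=45 S3=64 blocked=[]
Op 5: conn=80 S1=24 S2=45 S3=64 blocked=[]
Op 6: conn=66 S1=10 S2=45 S3=64 blocked=[]
Op 7: conn=51 S1=10 S2=30 S3=64 blocked=[]
Op 8: conn=41 S1=0 S2=30 S3=64 blocked=[1]
Op 9: conn=66 S1=0 S2=30 S3=64 blocked=[1]
Op 10: conn=90 S1=0 S2=30 S3=64 blocked=[1]
Op 11: conn=105 S1=0 S2=30 S3=64 blocked=[1]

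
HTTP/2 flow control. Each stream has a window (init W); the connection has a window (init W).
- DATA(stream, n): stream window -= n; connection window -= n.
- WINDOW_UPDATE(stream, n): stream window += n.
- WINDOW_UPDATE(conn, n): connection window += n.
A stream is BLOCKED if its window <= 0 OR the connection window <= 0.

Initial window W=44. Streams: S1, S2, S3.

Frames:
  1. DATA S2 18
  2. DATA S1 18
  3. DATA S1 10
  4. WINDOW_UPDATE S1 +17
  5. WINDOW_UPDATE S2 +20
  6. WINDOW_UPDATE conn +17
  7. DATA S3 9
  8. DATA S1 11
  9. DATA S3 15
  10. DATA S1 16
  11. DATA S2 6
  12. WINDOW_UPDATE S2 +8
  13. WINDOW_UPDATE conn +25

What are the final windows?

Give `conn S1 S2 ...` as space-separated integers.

Answer: -17 6 48 20

Derivation:
Op 1: conn=26 S1=44 S2=26 S3=44 blocked=[]
Op 2: conn=8 S1=26 S2=26 S3=44 blocked=[]
Op 3: conn=-2 S1=16 S2=26 S3=44 blocked=[1, 2, 3]
Op 4: conn=-2 S1=33 S2=26 S3=44 blocked=[1, 2, 3]
Op 5: conn=-2 S1=33 S2=46 S3=44 blocked=[1, 2, 3]
Op 6: conn=15 S1=33 S2=46 S3=44 blocked=[]
Op 7: conn=6 S1=33 S2=46 S3=35 blocked=[]
Op 8: conn=-5 S1=22 S2=46 S3=35 blocked=[1, 2, 3]
Op 9: conn=-20 S1=22 S2=46 S3=20 blocked=[1, 2, 3]
Op 10: conn=-36 S1=6 S2=46 S3=20 blocked=[1, 2, 3]
Op 11: conn=-42 S1=6 S2=40 S3=20 blocked=[1, 2, 3]
Op 12: conn=-42 S1=6 S2=48 S3=20 blocked=[1, 2, 3]
Op 13: conn=-17 S1=6 S2=48 S3=20 blocked=[1, 2, 3]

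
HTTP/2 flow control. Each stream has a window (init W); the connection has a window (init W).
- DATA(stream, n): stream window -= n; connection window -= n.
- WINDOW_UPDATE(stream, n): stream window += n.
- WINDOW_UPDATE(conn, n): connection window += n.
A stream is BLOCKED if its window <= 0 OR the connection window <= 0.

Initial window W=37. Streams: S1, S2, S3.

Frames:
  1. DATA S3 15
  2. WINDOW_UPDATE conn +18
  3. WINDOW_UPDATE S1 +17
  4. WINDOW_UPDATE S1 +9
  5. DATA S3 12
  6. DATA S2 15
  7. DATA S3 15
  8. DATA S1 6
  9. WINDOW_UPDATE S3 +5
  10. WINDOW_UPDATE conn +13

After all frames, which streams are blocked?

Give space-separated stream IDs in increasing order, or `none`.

Op 1: conn=22 S1=37 S2=37 S3=22 blocked=[]
Op 2: conn=40 S1=37 S2=37 S3=22 blocked=[]
Op 3: conn=40 S1=54 S2=37 S3=22 blocked=[]
Op 4: conn=40 S1=63 S2=37 S3=22 blocked=[]
Op 5: conn=28 S1=63 S2=37 S3=10 blocked=[]
Op 6: conn=13 S1=63 S2=22 S3=10 blocked=[]
Op 7: conn=-2 S1=63 S2=22 S3=-5 blocked=[1, 2, 3]
Op 8: conn=-8 S1=57 S2=22 S3=-5 blocked=[1, 2, 3]
Op 9: conn=-8 S1=57 S2=22 S3=0 blocked=[1, 2, 3]
Op 10: conn=5 S1=57 S2=22 S3=0 blocked=[3]

Answer: S3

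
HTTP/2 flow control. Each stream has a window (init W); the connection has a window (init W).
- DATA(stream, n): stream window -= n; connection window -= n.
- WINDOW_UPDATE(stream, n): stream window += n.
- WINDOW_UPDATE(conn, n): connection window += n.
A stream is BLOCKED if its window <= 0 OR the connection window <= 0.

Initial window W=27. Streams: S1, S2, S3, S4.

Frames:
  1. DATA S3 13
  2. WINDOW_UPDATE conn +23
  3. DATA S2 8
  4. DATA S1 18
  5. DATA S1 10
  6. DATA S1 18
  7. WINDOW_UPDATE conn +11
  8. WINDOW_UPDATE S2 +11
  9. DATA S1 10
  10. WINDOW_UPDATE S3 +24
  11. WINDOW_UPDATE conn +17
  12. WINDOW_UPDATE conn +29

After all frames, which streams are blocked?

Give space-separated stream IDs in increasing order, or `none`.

Op 1: conn=14 S1=27 S2=27 S3=14 S4=27 blocked=[]
Op 2: conn=37 S1=27 S2=27 S3=14 S4=27 blocked=[]
Op 3: conn=29 S1=27 S2=19 S3=14 S4=27 blocked=[]
Op 4: conn=11 S1=9 S2=19 S3=14 S4=27 blocked=[]
Op 5: conn=1 S1=-1 S2=19 S3=14 S4=27 blocked=[1]
Op 6: conn=-17 S1=-19 S2=19 S3=14 S4=27 blocked=[1, 2, 3, 4]
Op 7: conn=-6 S1=-19 S2=19 S3=14 S4=27 blocked=[1, 2, 3, 4]
Op 8: conn=-6 S1=-19 S2=30 S3=14 S4=27 blocked=[1, 2, 3, 4]
Op 9: conn=-16 S1=-29 S2=30 S3=14 S4=27 blocked=[1, 2, 3, 4]
Op 10: conn=-16 S1=-29 S2=30 S3=38 S4=27 blocked=[1, 2, 3, 4]
Op 11: conn=1 S1=-29 S2=30 S3=38 S4=27 blocked=[1]
Op 12: conn=30 S1=-29 S2=30 S3=38 S4=27 blocked=[1]

Answer: S1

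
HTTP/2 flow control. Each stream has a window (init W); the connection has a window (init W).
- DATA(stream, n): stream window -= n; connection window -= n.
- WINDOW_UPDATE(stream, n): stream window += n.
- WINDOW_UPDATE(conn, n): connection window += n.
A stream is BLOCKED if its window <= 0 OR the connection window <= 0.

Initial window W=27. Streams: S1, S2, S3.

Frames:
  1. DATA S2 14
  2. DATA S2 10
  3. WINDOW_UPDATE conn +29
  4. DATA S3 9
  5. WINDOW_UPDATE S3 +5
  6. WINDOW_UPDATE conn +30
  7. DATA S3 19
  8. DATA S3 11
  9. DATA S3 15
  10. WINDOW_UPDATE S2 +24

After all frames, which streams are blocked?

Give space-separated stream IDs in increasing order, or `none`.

Answer: S3

Derivation:
Op 1: conn=13 S1=27 S2=13 S3=27 blocked=[]
Op 2: conn=3 S1=27 S2=3 S3=27 blocked=[]
Op 3: conn=32 S1=27 S2=3 S3=27 blocked=[]
Op 4: conn=23 S1=27 S2=3 S3=18 blocked=[]
Op 5: conn=23 S1=27 S2=3 S3=23 blocked=[]
Op 6: conn=53 S1=27 S2=3 S3=23 blocked=[]
Op 7: conn=34 S1=27 S2=3 S3=4 blocked=[]
Op 8: conn=23 S1=27 S2=3 S3=-7 blocked=[3]
Op 9: conn=8 S1=27 S2=3 S3=-22 blocked=[3]
Op 10: conn=8 S1=27 S2=27 S3=-22 blocked=[3]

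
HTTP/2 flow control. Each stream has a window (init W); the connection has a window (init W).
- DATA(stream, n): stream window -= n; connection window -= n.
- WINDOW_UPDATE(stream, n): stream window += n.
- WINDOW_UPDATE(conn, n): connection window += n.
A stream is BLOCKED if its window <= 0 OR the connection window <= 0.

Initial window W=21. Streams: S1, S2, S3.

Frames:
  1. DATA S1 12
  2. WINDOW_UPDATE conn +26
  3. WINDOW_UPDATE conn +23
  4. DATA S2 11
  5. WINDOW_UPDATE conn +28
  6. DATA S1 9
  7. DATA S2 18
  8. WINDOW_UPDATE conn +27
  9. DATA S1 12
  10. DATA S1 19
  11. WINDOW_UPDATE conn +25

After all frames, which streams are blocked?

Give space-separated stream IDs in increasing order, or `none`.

Op 1: conn=9 S1=9 S2=21 S3=21 blocked=[]
Op 2: conn=35 S1=9 S2=21 S3=21 blocked=[]
Op 3: conn=58 S1=9 S2=21 S3=21 blocked=[]
Op 4: conn=47 S1=9 S2=10 S3=21 blocked=[]
Op 5: conn=75 S1=9 S2=10 S3=21 blocked=[]
Op 6: conn=66 S1=0 S2=10 S3=21 blocked=[1]
Op 7: conn=48 S1=0 S2=-8 S3=21 blocked=[1, 2]
Op 8: conn=75 S1=0 S2=-8 S3=21 blocked=[1, 2]
Op 9: conn=63 S1=-12 S2=-8 S3=21 blocked=[1, 2]
Op 10: conn=44 S1=-31 S2=-8 S3=21 blocked=[1, 2]
Op 11: conn=69 S1=-31 S2=-8 S3=21 blocked=[1, 2]

Answer: S1 S2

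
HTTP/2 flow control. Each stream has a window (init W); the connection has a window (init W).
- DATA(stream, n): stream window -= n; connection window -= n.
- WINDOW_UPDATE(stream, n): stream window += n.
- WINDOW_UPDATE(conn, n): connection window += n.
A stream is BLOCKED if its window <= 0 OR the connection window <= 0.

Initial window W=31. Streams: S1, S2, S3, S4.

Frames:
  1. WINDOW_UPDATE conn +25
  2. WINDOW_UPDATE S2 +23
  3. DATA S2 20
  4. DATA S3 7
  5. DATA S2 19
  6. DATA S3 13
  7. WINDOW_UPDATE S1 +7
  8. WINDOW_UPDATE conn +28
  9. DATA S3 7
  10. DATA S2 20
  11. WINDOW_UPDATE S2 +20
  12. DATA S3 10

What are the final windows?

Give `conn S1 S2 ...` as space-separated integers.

Op 1: conn=56 S1=31 S2=31 S3=31 S4=31 blocked=[]
Op 2: conn=56 S1=31 S2=54 S3=31 S4=31 blocked=[]
Op 3: conn=36 S1=31 S2=34 S3=31 S4=31 blocked=[]
Op 4: conn=29 S1=31 S2=34 S3=24 S4=31 blocked=[]
Op 5: conn=10 S1=31 S2=15 S3=24 S4=31 blocked=[]
Op 6: conn=-3 S1=31 S2=15 S3=11 S4=31 blocked=[1, 2, 3, 4]
Op 7: conn=-3 S1=38 S2=15 S3=11 S4=31 blocked=[1, 2, 3, 4]
Op 8: conn=25 S1=38 S2=15 S3=11 S4=31 blocked=[]
Op 9: conn=18 S1=38 S2=15 S3=4 S4=31 blocked=[]
Op 10: conn=-2 S1=38 S2=-5 S3=4 S4=31 blocked=[1, 2, 3, 4]
Op 11: conn=-2 S1=38 S2=15 S3=4 S4=31 blocked=[1, 2, 3, 4]
Op 12: conn=-12 S1=38 S2=15 S3=-6 S4=31 blocked=[1, 2, 3, 4]

Answer: -12 38 15 -6 31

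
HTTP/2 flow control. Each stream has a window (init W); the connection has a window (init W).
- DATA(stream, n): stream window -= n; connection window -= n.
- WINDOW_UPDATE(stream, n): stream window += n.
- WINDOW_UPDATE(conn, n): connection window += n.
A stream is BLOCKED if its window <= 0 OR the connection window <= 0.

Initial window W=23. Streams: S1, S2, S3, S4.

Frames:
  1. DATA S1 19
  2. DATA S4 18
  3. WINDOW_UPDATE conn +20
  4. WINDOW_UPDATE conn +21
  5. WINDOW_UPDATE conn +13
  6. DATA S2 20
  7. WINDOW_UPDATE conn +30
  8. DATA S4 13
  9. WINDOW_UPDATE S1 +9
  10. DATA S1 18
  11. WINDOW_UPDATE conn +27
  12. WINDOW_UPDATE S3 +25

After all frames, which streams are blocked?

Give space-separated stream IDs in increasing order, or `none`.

Answer: S1 S4

Derivation:
Op 1: conn=4 S1=4 S2=23 S3=23 S4=23 blocked=[]
Op 2: conn=-14 S1=4 S2=23 S3=23 S4=5 blocked=[1, 2, 3, 4]
Op 3: conn=6 S1=4 S2=23 S3=23 S4=5 blocked=[]
Op 4: conn=27 S1=4 S2=23 S3=23 S4=5 blocked=[]
Op 5: conn=40 S1=4 S2=23 S3=23 S4=5 blocked=[]
Op 6: conn=20 S1=4 S2=3 S3=23 S4=5 blocked=[]
Op 7: conn=50 S1=4 S2=3 S3=23 S4=5 blocked=[]
Op 8: conn=37 S1=4 S2=3 S3=23 S4=-8 blocked=[4]
Op 9: conn=37 S1=13 S2=3 S3=23 S4=-8 blocked=[4]
Op 10: conn=19 S1=-5 S2=3 S3=23 S4=-8 blocked=[1, 4]
Op 11: conn=46 S1=-5 S2=3 S3=23 S4=-8 blocked=[1, 4]
Op 12: conn=46 S1=-5 S2=3 S3=48 S4=-8 blocked=[1, 4]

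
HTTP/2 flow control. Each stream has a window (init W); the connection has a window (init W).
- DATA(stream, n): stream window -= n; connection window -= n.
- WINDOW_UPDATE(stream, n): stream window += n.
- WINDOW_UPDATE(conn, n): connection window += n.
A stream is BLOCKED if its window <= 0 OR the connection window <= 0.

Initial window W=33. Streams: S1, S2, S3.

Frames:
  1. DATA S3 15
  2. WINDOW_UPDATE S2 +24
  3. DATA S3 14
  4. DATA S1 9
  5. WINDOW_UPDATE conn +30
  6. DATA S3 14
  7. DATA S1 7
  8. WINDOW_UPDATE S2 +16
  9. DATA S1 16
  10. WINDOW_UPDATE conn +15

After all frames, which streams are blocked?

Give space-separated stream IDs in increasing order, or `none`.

Op 1: conn=18 S1=33 S2=33 S3=18 blocked=[]
Op 2: conn=18 S1=33 S2=57 S3=18 blocked=[]
Op 3: conn=4 S1=33 S2=57 S3=4 blocked=[]
Op 4: conn=-5 S1=24 S2=57 S3=4 blocked=[1, 2, 3]
Op 5: conn=25 S1=24 S2=57 S3=4 blocked=[]
Op 6: conn=11 S1=24 S2=57 S3=-10 blocked=[3]
Op 7: conn=4 S1=17 S2=57 S3=-10 blocked=[3]
Op 8: conn=4 S1=17 S2=73 S3=-10 blocked=[3]
Op 9: conn=-12 S1=1 S2=73 S3=-10 blocked=[1, 2, 3]
Op 10: conn=3 S1=1 S2=73 S3=-10 blocked=[3]

Answer: S3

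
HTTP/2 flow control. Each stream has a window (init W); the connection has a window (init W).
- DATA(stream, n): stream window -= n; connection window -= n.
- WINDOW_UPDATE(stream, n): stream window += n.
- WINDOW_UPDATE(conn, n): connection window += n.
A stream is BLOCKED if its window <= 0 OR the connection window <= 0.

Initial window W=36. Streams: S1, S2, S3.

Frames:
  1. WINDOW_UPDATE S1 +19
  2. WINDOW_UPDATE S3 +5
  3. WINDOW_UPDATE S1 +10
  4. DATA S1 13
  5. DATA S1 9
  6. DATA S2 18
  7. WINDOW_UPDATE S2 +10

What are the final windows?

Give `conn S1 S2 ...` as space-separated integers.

Op 1: conn=36 S1=55 S2=36 S3=36 blocked=[]
Op 2: conn=36 S1=55 S2=36 S3=41 blocked=[]
Op 3: conn=36 S1=65 S2=36 S3=41 blocked=[]
Op 4: conn=23 S1=52 S2=36 S3=41 blocked=[]
Op 5: conn=14 S1=43 S2=36 S3=41 blocked=[]
Op 6: conn=-4 S1=43 S2=18 S3=41 blocked=[1, 2, 3]
Op 7: conn=-4 S1=43 S2=28 S3=41 blocked=[1, 2, 3]

Answer: -4 43 28 41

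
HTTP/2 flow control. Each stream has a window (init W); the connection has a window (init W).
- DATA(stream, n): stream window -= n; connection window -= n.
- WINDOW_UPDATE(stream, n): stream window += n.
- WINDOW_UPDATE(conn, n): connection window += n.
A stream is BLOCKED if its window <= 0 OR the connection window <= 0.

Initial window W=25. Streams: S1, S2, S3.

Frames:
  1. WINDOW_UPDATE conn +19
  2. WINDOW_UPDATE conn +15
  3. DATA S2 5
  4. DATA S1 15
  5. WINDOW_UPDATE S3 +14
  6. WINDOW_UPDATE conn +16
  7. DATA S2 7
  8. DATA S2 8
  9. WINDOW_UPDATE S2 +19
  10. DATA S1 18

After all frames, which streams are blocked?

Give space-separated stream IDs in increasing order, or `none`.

Answer: S1

Derivation:
Op 1: conn=44 S1=25 S2=25 S3=25 blocked=[]
Op 2: conn=59 S1=25 S2=25 S3=25 blocked=[]
Op 3: conn=54 S1=25 S2=20 S3=25 blocked=[]
Op 4: conn=39 S1=10 S2=20 S3=25 blocked=[]
Op 5: conn=39 S1=10 S2=20 S3=39 blocked=[]
Op 6: conn=55 S1=10 S2=20 S3=39 blocked=[]
Op 7: conn=48 S1=10 S2=13 S3=39 blocked=[]
Op 8: conn=40 S1=10 S2=5 S3=39 blocked=[]
Op 9: conn=40 S1=10 S2=24 S3=39 blocked=[]
Op 10: conn=22 S1=-8 S2=24 S3=39 blocked=[1]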